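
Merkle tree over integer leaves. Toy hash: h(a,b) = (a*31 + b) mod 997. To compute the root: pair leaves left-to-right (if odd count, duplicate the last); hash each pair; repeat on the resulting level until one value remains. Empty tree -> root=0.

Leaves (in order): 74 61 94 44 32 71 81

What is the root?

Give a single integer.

L0: [74, 61, 94, 44, 32, 71, 81]
L1: h(74,61)=(74*31+61)%997=361 h(94,44)=(94*31+44)%997=964 h(32,71)=(32*31+71)%997=66 h(81,81)=(81*31+81)%997=598 -> [361, 964, 66, 598]
L2: h(361,964)=(361*31+964)%997=191 h(66,598)=(66*31+598)%997=650 -> [191, 650]
L3: h(191,650)=(191*31+650)%997=589 -> [589]

Answer: 589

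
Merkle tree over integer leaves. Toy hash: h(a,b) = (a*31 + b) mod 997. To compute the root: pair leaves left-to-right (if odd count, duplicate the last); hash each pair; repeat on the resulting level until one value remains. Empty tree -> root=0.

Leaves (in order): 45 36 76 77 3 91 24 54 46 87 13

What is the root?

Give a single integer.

L0: [45, 36, 76, 77, 3, 91, 24, 54, 46, 87, 13]
L1: h(45,36)=(45*31+36)%997=434 h(76,77)=(76*31+77)%997=439 h(3,91)=(3*31+91)%997=184 h(24,54)=(24*31+54)%997=798 h(46,87)=(46*31+87)%997=516 h(13,13)=(13*31+13)%997=416 -> [434, 439, 184, 798, 516, 416]
L2: h(434,439)=(434*31+439)%997=932 h(184,798)=(184*31+798)%997=520 h(516,416)=(516*31+416)%997=460 -> [932, 520, 460]
L3: h(932,520)=(932*31+520)%997=499 h(460,460)=(460*31+460)%997=762 -> [499, 762]
L4: h(499,762)=(499*31+762)%997=279 -> [279]

Answer: 279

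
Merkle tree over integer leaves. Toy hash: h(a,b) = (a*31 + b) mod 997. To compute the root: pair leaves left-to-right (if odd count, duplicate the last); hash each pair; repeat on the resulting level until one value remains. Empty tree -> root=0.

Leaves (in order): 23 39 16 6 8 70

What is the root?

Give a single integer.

Answer: 660

Derivation:
L0: [23, 39, 16, 6, 8, 70]
L1: h(23,39)=(23*31+39)%997=752 h(16,6)=(16*31+6)%997=502 h(8,70)=(8*31+70)%997=318 -> [752, 502, 318]
L2: h(752,502)=(752*31+502)%997=883 h(318,318)=(318*31+318)%997=206 -> [883, 206]
L3: h(883,206)=(883*31+206)%997=660 -> [660]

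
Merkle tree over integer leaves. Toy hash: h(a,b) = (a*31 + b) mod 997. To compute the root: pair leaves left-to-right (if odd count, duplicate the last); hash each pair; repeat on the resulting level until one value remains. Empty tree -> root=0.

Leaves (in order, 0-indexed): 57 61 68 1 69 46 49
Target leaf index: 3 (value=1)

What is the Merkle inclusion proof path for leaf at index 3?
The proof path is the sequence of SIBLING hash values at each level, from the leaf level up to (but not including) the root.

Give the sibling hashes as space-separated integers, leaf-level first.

L0 (leaves): [57, 61, 68, 1, 69, 46, 49], target index=3
L1: h(57,61)=(57*31+61)%997=831 [pair 0] h(68,1)=(68*31+1)%997=115 [pair 1] h(69,46)=(69*31+46)%997=191 [pair 2] h(49,49)=(49*31+49)%997=571 [pair 3] -> [831, 115, 191, 571]
  Sibling for proof at L0: 68
L2: h(831,115)=(831*31+115)%997=951 [pair 0] h(191,571)=(191*31+571)%997=510 [pair 1] -> [951, 510]
  Sibling for proof at L1: 831
L3: h(951,510)=(951*31+510)%997=81 [pair 0] -> [81]
  Sibling for proof at L2: 510
Root: 81
Proof path (sibling hashes from leaf to root): [68, 831, 510]

Answer: 68 831 510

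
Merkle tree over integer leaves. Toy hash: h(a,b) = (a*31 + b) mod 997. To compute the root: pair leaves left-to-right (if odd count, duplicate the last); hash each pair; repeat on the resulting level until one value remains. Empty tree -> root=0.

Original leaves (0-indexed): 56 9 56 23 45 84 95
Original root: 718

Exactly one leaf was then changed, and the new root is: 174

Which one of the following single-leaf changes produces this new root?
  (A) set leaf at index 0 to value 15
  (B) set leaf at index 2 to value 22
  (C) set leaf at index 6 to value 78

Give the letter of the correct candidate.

Original leaves: [56, 9, 56, 23, 45, 84, 95]
Target new root: 174
Try each candidate change and compute the resulting root:
Candidate A: set leaf[0] = 15 -> leaves = [15, 9, 56, 23, 45, 84, 95]
  L0: [15, 9, 56, 23, 45, 84, 95]
  L1: h(15,9)=(15*31+9)%997=474 h(56,23)=(56*31+23)%997=762 h(45,84)=(45*31+84)%997=482 h(95,95)=(95*31+95)%997=49 -> [474, 762, 482, 49]
  L2: h(474,762)=(474*31+762)%997=501 h(482,49)=(482*31+49)%997=36 -> [501, 36]
  L3: h(501,36)=(501*31+36)%997=612 -> [612]
  root = 612 != target 174
Candidate B: set leaf[2] = 22 -> leaves = [56, 9, 22, 23, 45, 84, 95]
  L0: [56, 9, 22, 23, 45, 84, 95]
  L1: h(56,9)=(56*31+9)%997=748 h(22,23)=(22*31+23)%997=705 h(45,84)=(45*31+84)%997=482 h(95,95)=(95*31+95)%997=49 -> [748, 705, 482, 49]
  L2: h(748,705)=(748*31+705)%997=962 h(482,49)=(482*31+49)%997=36 -> [962, 36]
  L3: h(962,36)=(962*31+36)%997=945 -> [945]
  root = 945 != target 174
Candidate C: set leaf[6] = 78 -> leaves = [56, 9, 56, 23, 45, 84, 78]
  L0: [56, 9, 56, 23, 45, 84, 78]
  L1: h(56,9)=(56*31+9)%997=748 h(56,23)=(56*31+23)%997=762 h(45,84)=(45*31+84)%997=482 h(78,78)=(78*31+78)%997=502 -> [748, 762, 482, 502]
  L2: h(748,762)=(748*31+762)%997=22 h(482,502)=(482*31+502)%997=489 -> [22, 489]
  L3: h(22,489)=(22*31+489)%997=174 -> [174]
  root = 174 == target 174  ** MATCH **
Candidate C produces the target root.

Answer: C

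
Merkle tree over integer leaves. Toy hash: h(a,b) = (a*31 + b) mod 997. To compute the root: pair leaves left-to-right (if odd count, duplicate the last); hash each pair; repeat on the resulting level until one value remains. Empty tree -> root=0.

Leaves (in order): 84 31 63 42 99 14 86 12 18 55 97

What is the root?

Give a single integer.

Answer: 951

Derivation:
L0: [84, 31, 63, 42, 99, 14, 86, 12, 18, 55, 97]
L1: h(84,31)=(84*31+31)%997=641 h(63,42)=(63*31+42)%997=1 h(99,14)=(99*31+14)%997=92 h(86,12)=(86*31+12)%997=684 h(18,55)=(18*31+55)%997=613 h(97,97)=(97*31+97)%997=113 -> [641, 1, 92, 684, 613, 113]
L2: h(641,1)=(641*31+1)%997=929 h(92,684)=(92*31+684)%997=545 h(613,113)=(613*31+113)%997=173 -> [929, 545, 173]
L3: h(929,545)=(929*31+545)%997=431 h(173,173)=(173*31+173)%997=551 -> [431, 551]
L4: h(431,551)=(431*31+551)%997=951 -> [951]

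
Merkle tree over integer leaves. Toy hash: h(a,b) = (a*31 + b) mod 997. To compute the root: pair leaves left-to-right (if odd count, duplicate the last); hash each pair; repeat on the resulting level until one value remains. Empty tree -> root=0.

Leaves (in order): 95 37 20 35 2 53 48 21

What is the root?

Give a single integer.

Answer: 778

Derivation:
L0: [95, 37, 20, 35, 2, 53, 48, 21]
L1: h(95,37)=(95*31+37)%997=988 h(20,35)=(20*31+35)%997=655 h(2,53)=(2*31+53)%997=115 h(48,21)=(48*31+21)%997=512 -> [988, 655, 115, 512]
L2: h(988,655)=(988*31+655)%997=376 h(115,512)=(115*31+512)%997=89 -> [376, 89]
L3: h(376,89)=(376*31+89)%997=778 -> [778]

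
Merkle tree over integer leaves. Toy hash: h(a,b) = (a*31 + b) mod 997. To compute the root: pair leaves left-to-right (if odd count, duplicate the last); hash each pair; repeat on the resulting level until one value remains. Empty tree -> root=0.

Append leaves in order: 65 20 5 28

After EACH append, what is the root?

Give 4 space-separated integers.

Answer: 65 41 434 457

Derivation:
After append 65 (leaves=[65]):
  L0: [65]
  root=65
After append 20 (leaves=[65, 20]):
  L0: [65, 20]
  L1: h(65,20)=(65*31+20)%997=41 -> [41]
  root=41
After append 5 (leaves=[65, 20, 5]):
  L0: [65, 20, 5]
  L1: h(65,20)=(65*31+20)%997=41 h(5,5)=(5*31+5)%997=160 -> [41, 160]
  L2: h(41,160)=(41*31+160)%997=434 -> [434]
  root=434
After append 28 (leaves=[65, 20, 5, 28]):
  L0: [65, 20, 5, 28]
  L1: h(65,20)=(65*31+20)%997=41 h(5,28)=(5*31+28)%997=183 -> [41, 183]
  L2: h(41,183)=(41*31+183)%997=457 -> [457]
  root=457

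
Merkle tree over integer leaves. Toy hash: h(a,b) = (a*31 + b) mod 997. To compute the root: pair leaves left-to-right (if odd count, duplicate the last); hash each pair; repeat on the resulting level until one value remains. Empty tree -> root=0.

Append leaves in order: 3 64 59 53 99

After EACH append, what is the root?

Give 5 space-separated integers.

Answer: 3 157 773 767 528

Derivation:
After append 3 (leaves=[3]):
  L0: [3]
  root=3
After append 64 (leaves=[3, 64]):
  L0: [3, 64]
  L1: h(3,64)=(3*31+64)%997=157 -> [157]
  root=157
After append 59 (leaves=[3, 64, 59]):
  L0: [3, 64, 59]
  L1: h(3,64)=(3*31+64)%997=157 h(59,59)=(59*31+59)%997=891 -> [157, 891]
  L2: h(157,891)=(157*31+891)%997=773 -> [773]
  root=773
After append 53 (leaves=[3, 64, 59, 53]):
  L0: [3, 64, 59, 53]
  L1: h(3,64)=(3*31+64)%997=157 h(59,53)=(59*31+53)%997=885 -> [157, 885]
  L2: h(157,885)=(157*31+885)%997=767 -> [767]
  root=767
After append 99 (leaves=[3, 64, 59, 53, 99]):
  L0: [3, 64, 59, 53, 99]
  L1: h(3,64)=(3*31+64)%997=157 h(59,53)=(59*31+53)%997=885 h(99,99)=(99*31+99)%997=177 -> [157, 885, 177]
  L2: h(157,885)=(157*31+885)%997=767 h(177,177)=(177*31+177)%997=679 -> [767, 679]
  L3: h(767,679)=(767*31+679)%997=528 -> [528]
  root=528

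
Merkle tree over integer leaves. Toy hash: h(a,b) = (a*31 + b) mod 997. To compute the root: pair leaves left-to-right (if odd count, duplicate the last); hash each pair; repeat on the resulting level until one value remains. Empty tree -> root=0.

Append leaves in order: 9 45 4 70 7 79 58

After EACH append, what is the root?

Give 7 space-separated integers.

After append 9 (leaves=[9]):
  L0: [9]
  root=9
After append 45 (leaves=[9, 45]):
  L0: [9, 45]
  L1: h(9,45)=(9*31+45)%997=324 -> [324]
  root=324
After append 4 (leaves=[9, 45, 4]):
  L0: [9, 45, 4]
  L1: h(9,45)=(9*31+45)%997=324 h(4,4)=(4*31+4)%997=128 -> [324, 128]
  L2: h(324,128)=(324*31+128)%997=202 -> [202]
  root=202
After append 70 (leaves=[9, 45, 4, 70]):
  L0: [9, 45, 4, 70]
  L1: h(9,45)=(9*31+45)%997=324 h(4,70)=(4*31+70)%997=194 -> [324, 194]
  L2: h(324,194)=(324*31+194)%997=268 -> [268]
  root=268
After append 7 (leaves=[9, 45, 4, 70, 7]):
  L0: [9, 45, 4, 70, 7]
  L1: h(9,45)=(9*31+45)%997=324 h(4,70)=(4*31+70)%997=194 h(7,7)=(7*31+7)%997=224 -> [324, 194, 224]
  L2: h(324,194)=(324*31+194)%997=268 h(224,224)=(224*31+224)%997=189 -> [268, 189]
  L3: h(268,189)=(268*31+189)%997=521 -> [521]
  root=521
After append 79 (leaves=[9, 45, 4, 70, 7, 79]):
  L0: [9, 45, 4, 70, 7, 79]
  L1: h(9,45)=(9*31+45)%997=324 h(4,70)=(4*31+70)%997=194 h(7,79)=(7*31+79)%997=296 -> [324, 194, 296]
  L2: h(324,194)=(324*31+194)%997=268 h(296,296)=(296*31+296)%997=499 -> [268, 499]
  L3: h(268,499)=(268*31+499)%997=831 -> [831]
  root=831
After append 58 (leaves=[9, 45, 4, 70, 7, 79, 58]):
  L0: [9, 45, 4, 70, 7, 79, 58]
  L1: h(9,45)=(9*31+45)%997=324 h(4,70)=(4*31+70)%997=194 h(7,79)=(7*31+79)%997=296 h(58,58)=(58*31+58)%997=859 -> [324, 194, 296, 859]
  L2: h(324,194)=(324*31+194)%997=268 h(296,859)=(296*31+859)%997=65 -> [268, 65]
  L3: h(268,65)=(268*31+65)%997=397 -> [397]
  root=397

Answer: 9 324 202 268 521 831 397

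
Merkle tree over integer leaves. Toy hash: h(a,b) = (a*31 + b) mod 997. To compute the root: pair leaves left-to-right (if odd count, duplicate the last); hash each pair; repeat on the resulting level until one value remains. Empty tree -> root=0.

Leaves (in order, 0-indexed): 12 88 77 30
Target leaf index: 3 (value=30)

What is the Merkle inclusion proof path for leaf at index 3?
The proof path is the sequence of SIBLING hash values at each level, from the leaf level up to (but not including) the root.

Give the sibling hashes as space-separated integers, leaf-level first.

Answer: 77 460

Derivation:
L0 (leaves): [12, 88, 77, 30], target index=3
L1: h(12,88)=(12*31+88)%997=460 [pair 0] h(77,30)=(77*31+30)%997=423 [pair 1] -> [460, 423]
  Sibling for proof at L0: 77
L2: h(460,423)=(460*31+423)%997=725 [pair 0] -> [725]
  Sibling for proof at L1: 460
Root: 725
Proof path (sibling hashes from leaf to root): [77, 460]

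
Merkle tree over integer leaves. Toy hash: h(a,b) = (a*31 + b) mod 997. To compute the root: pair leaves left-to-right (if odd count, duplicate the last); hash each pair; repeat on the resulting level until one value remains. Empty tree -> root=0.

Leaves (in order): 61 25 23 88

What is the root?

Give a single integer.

Answer: 377

Derivation:
L0: [61, 25, 23, 88]
L1: h(61,25)=(61*31+25)%997=919 h(23,88)=(23*31+88)%997=801 -> [919, 801]
L2: h(919,801)=(919*31+801)%997=377 -> [377]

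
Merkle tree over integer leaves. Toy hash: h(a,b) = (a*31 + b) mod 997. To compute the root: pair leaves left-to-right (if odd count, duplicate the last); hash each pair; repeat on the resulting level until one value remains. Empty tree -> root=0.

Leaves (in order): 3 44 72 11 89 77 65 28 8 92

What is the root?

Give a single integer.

L0: [3, 44, 72, 11, 89, 77, 65, 28, 8, 92]
L1: h(3,44)=(3*31+44)%997=137 h(72,11)=(72*31+11)%997=249 h(89,77)=(89*31+77)%997=842 h(65,28)=(65*31+28)%997=49 h(8,92)=(8*31+92)%997=340 -> [137, 249, 842, 49, 340]
L2: h(137,249)=(137*31+249)%997=508 h(842,49)=(842*31+49)%997=229 h(340,340)=(340*31+340)%997=910 -> [508, 229, 910]
L3: h(508,229)=(508*31+229)%997=25 h(910,910)=(910*31+910)%997=207 -> [25, 207]
L4: h(25,207)=(25*31+207)%997=982 -> [982]

Answer: 982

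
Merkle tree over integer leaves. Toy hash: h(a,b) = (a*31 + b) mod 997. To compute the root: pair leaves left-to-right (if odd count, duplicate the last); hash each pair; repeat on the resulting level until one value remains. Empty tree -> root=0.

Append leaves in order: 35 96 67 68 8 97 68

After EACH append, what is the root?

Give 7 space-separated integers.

Answer: 35 184 869 870 267 124 958

Derivation:
After append 35 (leaves=[35]):
  L0: [35]
  root=35
After append 96 (leaves=[35, 96]):
  L0: [35, 96]
  L1: h(35,96)=(35*31+96)%997=184 -> [184]
  root=184
After append 67 (leaves=[35, 96, 67]):
  L0: [35, 96, 67]
  L1: h(35,96)=(35*31+96)%997=184 h(67,67)=(67*31+67)%997=150 -> [184, 150]
  L2: h(184,150)=(184*31+150)%997=869 -> [869]
  root=869
After append 68 (leaves=[35, 96, 67, 68]):
  L0: [35, 96, 67, 68]
  L1: h(35,96)=(35*31+96)%997=184 h(67,68)=(67*31+68)%997=151 -> [184, 151]
  L2: h(184,151)=(184*31+151)%997=870 -> [870]
  root=870
After append 8 (leaves=[35, 96, 67, 68, 8]):
  L0: [35, 96, 67, 68, 8]
  L1: h(35,96)=(35*31+96)%997=184 h(67,68)=(67*31+68)%997=151 h(8,8)=(8*31+8)%997=256 -> [184, 151, 256]
  L2: h(184,151)=(184*31+151)%997=870 h(256,256)=(256*31+256)%997=216 -> [870, 216]
  L3: h(870,216)=(870*31+216)%997=267 -> [267]
  root=267
After append 97 (leaves=[35, 96, 67, 68, 8, 97]):
  L0: [35, 96, 67, 68, 8, 97]
  L1: h(35,96)=(35*31+96)%997=184 h(67,68)=(67*31+68)%997=151 h(8,97)=(8*31+97)%997=345 -> [184, 151, 345]
  L2: h(184,151)=(184*31+151)%997=870 h(345,345)=(345*31+345)%997=73 -> [870, 73]
  L3: h(870,73)=(870*31+73)%997=124 -> [124]
  root=124
After append 68 (leaves=[35, 96, 67, 68, 8, 97, 68]):
  L0: [35, 96, 67, 68, 8, 97, 68]
  L1: h(35,96)=(35*31+96)%997=184 h(67,68)=(67*31+68)%997=151 h(8,97)=(8*31+97)%997=345 h(68,68)=(68*31+68)%997=182 -> [184, 151, 345, 182]
  L2: h(184,151)=(184*31+151)%997=870 h(345,182)=(345*31+182)%997=907 -> [870, 907]
  L3: h(870,907)=(870*31+907)%997=958 -> [958]
  root=958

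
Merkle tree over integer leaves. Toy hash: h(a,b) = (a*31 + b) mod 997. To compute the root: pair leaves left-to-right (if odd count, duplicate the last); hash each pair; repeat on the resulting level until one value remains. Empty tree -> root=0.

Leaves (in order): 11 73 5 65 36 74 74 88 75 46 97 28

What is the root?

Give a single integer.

L0: [11, 73, 5, 65, 36, 74, 74, 88, 75, 46, 97, 28]
L1: h(11,73)=(11*31+73)%997=414 h(5,65)=(5*31+65)%997=220 h(36,74)=(36*31+74)%997=193 h(74,88)=(74*31+88)%997=388 h(75,46)=(75*31+46)%997=377 h(97,28)=(97*31+28)%997=44 -> [414, 220, 193, 388, 377, 44]
L2: h(414,220)=(414*31+220)%997=93 h(193,388)=(193*31+388)%997=389 h(377,44)=(377*31+44)%997=764 -> [93, 389, 764]
L3: h(93,389)=(93*31+389)%997=281 h(764,764)=(764*31+764)%997=520 -> [281, 520]
L4: h(281,520)=(281*31+520)%997=258 -> [258]

Answer: 258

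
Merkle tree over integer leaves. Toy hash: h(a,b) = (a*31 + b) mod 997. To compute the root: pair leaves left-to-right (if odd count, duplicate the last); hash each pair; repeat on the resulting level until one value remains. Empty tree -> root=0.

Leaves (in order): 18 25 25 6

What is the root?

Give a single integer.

Answer: 908

Derivation:
L0: [18, 25, 25, 6]
L1: h(18,25)=(18*31+25)%997=583 h(25,6)=(25*31+6)%997=781 -> [583, 781]
L2: h(583,781)=(583*31+781)%997=908 -> [908]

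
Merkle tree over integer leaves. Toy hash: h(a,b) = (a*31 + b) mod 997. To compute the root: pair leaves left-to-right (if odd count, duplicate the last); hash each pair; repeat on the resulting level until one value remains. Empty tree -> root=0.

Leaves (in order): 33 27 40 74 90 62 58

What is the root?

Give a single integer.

L0: [33, 27, 40, 74, 90, 62, 58]
L1: h(33,27)=(33*31+27)%997=53 h(40,74)=(40*31+74)%997=317 h(90,62)=(90*31+62)%997=858 h(58,58)=(58*31+58)%997=859 -> [53, 317, 858, 859]
L2: h(53,317)=(53*31+317)%997=963 h(858,859)=(858*31+859)%997=538 -> [963, 538]
L3: h(963,538)=(963*31+538)%997=481 -> [481]

Answer: 481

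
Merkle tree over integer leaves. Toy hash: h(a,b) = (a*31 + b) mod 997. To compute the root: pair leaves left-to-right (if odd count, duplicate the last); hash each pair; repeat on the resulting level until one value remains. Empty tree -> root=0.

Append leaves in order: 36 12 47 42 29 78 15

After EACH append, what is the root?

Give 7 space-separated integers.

Answer: 36 131 580 575 662 236 736

Derivation:
After append 36 (leaves=[36]):
  L0: [36]
  root=36
After append 12 (leaves=[36, 12]):
  L0: [36, 12]
  L1: h(36,12)=(36*31+12)%997=131 -> [131]
  root=131
After append 47 (leaves=[36, 12, 47]):
  L0: [36, 12, 47]
  L1: h(36,12)=(36*31+12)%997=131 h(47,47)=(47*31+47)%997=507 -> [131, 507]
  L2: h(131,507)=(131*31+507)%997=580 -> [580]
  root=580
After append 42 (leaves=[36, 12, 47, 42]):
  L0: [36, 12, 47, 42]
  L1: h(36,12)=(36*31+12)%997=131 h(47,42)=(47*31+42)%997=502 -> [131, 502]
  L2: h(131,502)=(131*31+502)%997=575 -> [575]
  root=575
After append 29 (leaves=[36, 12, 47, 42, 29]):
  L0: [36, 12, 47, 42, 29]
  L1: h(36,12)=(36*31+12)%997=131 h(47,42)=(47*31+42)%997=502 h(29,29)=(29*31+29)%997=928 -> [131, 502, 928]
  L2: h(131,502)=(131*31+502)%997=575 h(928,928)=(928*31+928)%997=783 -> [575, 783]
  L3: h(575,783)=(575*31+783)%997=662 -> [662]
  root=662
After append 78 (leaves=[36, 12, 47, 42, 29, 78]):
  L0: [36, 12, 47, 42, 29, 78]
  L1: h(36,12)=(36*31+12)%997=131 h(47,42)=(47*31+42)%997=502 h(29,78)=(29*31+78)%997=977 -> [131, 502, 977]
  L2: h(131,502)=(131*31+502)%997=575 h(977,977)=(977*31+977)%997=357 -> [575, 357]
  L3: h(575,357)=(575*31+357)%997=236 -> [236]
  root=236
After append 15 (leaves=[36, 12, 47, 42, 29, 78, 15]):
  L0: [36, 12, 47, 42, 29, 78, 15]
  L1: h(36,12)=(36*31+12)%997=131 h(47,42)=(47*31+42)%997=502 h(29,78)=(29*31+78)%997=977 h(15,15)=(15*31+15)%997=480 -> [131, 502, 977, 480]
  L2: h(131,502)=(131*31+502)%997=575 h(977,480)=(977*31+480)%997=857 -> [575, 857]
  L3: h(575,857)=(575*31+857)%997=736 -> [736]
  root=736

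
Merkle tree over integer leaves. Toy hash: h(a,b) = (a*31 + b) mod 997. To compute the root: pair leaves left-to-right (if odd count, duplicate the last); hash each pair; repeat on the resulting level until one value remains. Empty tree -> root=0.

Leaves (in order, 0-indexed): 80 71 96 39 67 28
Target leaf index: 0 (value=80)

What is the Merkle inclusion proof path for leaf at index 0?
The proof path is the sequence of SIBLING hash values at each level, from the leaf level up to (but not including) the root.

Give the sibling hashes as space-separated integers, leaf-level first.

L0 (leaves): [80, 71, 96, 39, 67, 28], target index=0
L1: h(80,71)=(80*31+71)%997=557 [pair 0] h(96,39)=(96*31+39)%997=24 [pair 1] h(67,28)=(67*31+28)%997=111 [pair 2] -> [557, 24, 111]
  Sibling for proof at L0: 71
L2: h(557,24)=(557*31+24)%997=342 [pair 0] h(111,111)=(111*31+111)%997=561 [pair 1] -> [342, 561]
  Sibling for proof at L1: 24
L3: h(342,561)=(342*31+561)%997=196 [pair 0] -> [196]
  Sibling for proof at L2: 561
Root: 196
Proof path (sibling hashes from leaf to root): [71, 24, 561]

Answer: 71 24 561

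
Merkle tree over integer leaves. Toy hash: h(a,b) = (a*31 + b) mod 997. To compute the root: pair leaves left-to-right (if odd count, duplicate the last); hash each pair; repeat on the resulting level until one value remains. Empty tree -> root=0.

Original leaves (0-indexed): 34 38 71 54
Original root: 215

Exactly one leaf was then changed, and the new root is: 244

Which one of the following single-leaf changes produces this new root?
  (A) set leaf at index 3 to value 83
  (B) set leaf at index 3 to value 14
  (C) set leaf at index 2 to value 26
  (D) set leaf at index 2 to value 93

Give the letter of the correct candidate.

Answer: A

Derivation:
Original leaves: [34, 38, 71, 54]
Target new root: 244
Try each candidate change and compute the resulting root:
Candidate A: set leaf[3] = 83 -> leaves = [34, 38, 71, 83]
  L0: [34, 38, 71, 83]
  L1: h(34,38)=(34*31+38)%997=95 h(71,83)=(71*31+83)%997=290 -> [95, 290]
  L2: h(95,290)=(95*31+290)%997=244 -> [244]
  root = 244 == target 244  ** MATCH **
Candidate B: set leaf[3] = 14 -> leaves = [34, 38, 71, 14]
  L0: [34, 38, 71, 14]
  L1: h(34,38)=(34*31+38)%997=95 h(71,14)=(71*31+14)%997=221 -> [95, 221]
  L2: h(95,221)=(95*31+221)%997=175 -> [175]
  root = 175 != target 244
Candidate C: set leaf[2] = 26 -> leaves = [34, 38, 26, 54]
  L0: [34, 38, 26, 54]
  L1: h(34,38)=(34*31+38)%997=95 h(26,54)=(26*31+54)%997=860 -> [95, 860]
  L2: h(95,860)=(95*31+860)%997=814 -> [814]
  root = 814 != target 244
Candidate D: set leaf[2] = 93 -> leaves = [34, 38, 93, 54]
  L0: [34, 38, 93, 54]
  L1: h(34,38)=(34*31+38)%997=95 h(93,54)=(93*31+54)%997=943 -> [95, 943]
  L2: h(95,943)=(95*31+943)%997=897 -> [897]
  root = 897 != target 244
Candidate A produces the target root.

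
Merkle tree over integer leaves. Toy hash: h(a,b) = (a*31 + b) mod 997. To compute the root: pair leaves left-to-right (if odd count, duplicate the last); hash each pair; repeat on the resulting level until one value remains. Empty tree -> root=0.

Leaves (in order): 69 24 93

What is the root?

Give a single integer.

L0: [69, 24, 93]
L1: h(69,24)=(69*31+24)%997=169 h(93,93)=(93*31+93)%997=982 -> [169, 982]
L2: h(169,982)=(169*31+982)%997=239 -> [239]

Answer: 239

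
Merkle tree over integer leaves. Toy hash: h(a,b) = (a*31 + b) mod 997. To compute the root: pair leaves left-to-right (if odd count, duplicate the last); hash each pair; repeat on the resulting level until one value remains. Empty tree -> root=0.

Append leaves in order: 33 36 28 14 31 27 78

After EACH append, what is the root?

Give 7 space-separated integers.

After append 33 (leaves=[33]):
  L0: [33]
  root=33
After append 36 (leaves=[33, 36]):
  L0: [33, 36]
  L1: h(33,36)=(33*31+36)%997=62 -> [62]
  root=62
After append 28 (leaves=[33, 36, 28]):
  L0: [33, 36, 28]
  L1: h(33,36)=(33*31+36)%997=62 h(28,28)=(28*31+28)%997=896 -> [62, 896]
  L2: h(62,896)=(62*31+896)%997=824 -> [824]
  root=824
After append 14 (leaves=[33, 36, 28, 14]):
  L0: [33, 36, 28, 14]
  L1: h(33,36)=(33*31+36)%997=62 h(28,14)=(28*31+14)%997=882 -> [62, 882]
  L2: h(62,882)=(62*31+882)%997=810 -> [810]
  root=810
After append 31 (leaves=[33, 36, 28, 14, 31]):
  L0: [33, 36, 28, 14, 31]
  L1: h(33,36)=(33*31+36)%997=62 h(28,14)=(28*31+14)%997=882 h(31,31)=(31*31+31)%997=992 -> [62, 882, 992]
  L2: h(62,882)=(62*31+882)%997=810 h(992,992)=(992*31+992)%997=837 -> [810, 837]
  L3: h(810,837)=(810*31+837)%997=25 -> [25]
  root=25
After append 27 (leaves=[33, 36, 28, 14, 31, 27]):
  L0: [33, 36, 28, 14, 31, 27]
  L1: h(33,36)=(33*31+36)%997=62 h(28,14)=(28*31+14)%997=882 h(31,27)=(31*31+27)%997=988 -> [62, 882, 988]
  L2: h(62,882)=(62*31+882)%997=810 h(988,988)=(988*31+988)%997=709 -> [810, 709]
  L3: h(810,709)=(810*31+709)%997=894 -> [894]
  root=894
After append 78 (leaves=[33, 36, 28, 14, 31, 27, 78]):
  L0: [33, 36, 28, 14, 31, 27, 78]
  L1: h(33,36)=(33*31+36)%997=62 h(28,14)=(28*31+14)%997=882 h(31,27)=(31*31+27)%997=988 h(78,78)=(78*31+78)%997=502 -> [62, 882, 988, 502]
  L2: h(62,882)=(62*31+882)%997=810 h(988,502)=(988*31+502)%997=223 -> [810, 223]
  L3: h(810,223)=(810*31+223)%997=408 -> [408]
  root=408

Answer: 33 62 824 810 25 894 408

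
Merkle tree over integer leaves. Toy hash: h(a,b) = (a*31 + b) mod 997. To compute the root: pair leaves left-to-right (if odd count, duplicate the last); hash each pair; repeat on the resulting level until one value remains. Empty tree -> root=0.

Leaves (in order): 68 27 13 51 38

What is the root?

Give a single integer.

L0: [68, 27, 13, 51, 38]
L1: h(68,27)=(68*31+27)%997=141 h(13,51)=(13*31+51)%997=454 h(38,38)=(38*31+38)%997=219 -> [141, 454, 219]
L2: h(141,454)=(141*31+454)%997=837 h(219,219)=(219*31+219)%997=29 -> [837, 29]
L3: h(837,29)=(837*31+29)%997=54 -> [54]

Answer: 54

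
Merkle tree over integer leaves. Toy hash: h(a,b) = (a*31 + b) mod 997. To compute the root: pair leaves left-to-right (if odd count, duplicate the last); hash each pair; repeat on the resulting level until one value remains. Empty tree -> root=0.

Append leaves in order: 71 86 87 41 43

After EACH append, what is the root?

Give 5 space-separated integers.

After append 71 (leaves=[71]):
  L0: [71]
  root=71
After append 86 (leaves=[71, 86]):
  L0: [71, 86]
  L1: h(71,86)=(71*31+86)%997=293 -> [293]
  root=293
After append 87 (leaves=[71, 86, 87]):
  L0: [71, 86, 87]
  L1: h(71,86)=(71*31+86)%997=293 h(87,87)=(87*31+87)%997=790 -> [293, 790]
  L2: h(293,790)=(293*31+790)%997=900 -> [900]
  root=900
After append 41 (leaves=[71, 86, 87, 41]):
  L0: [71, 86, 87, 41]
  L1: h(71,86)=(71*31+86)%997=293 h(87,41)=(87*31+41)%997=744 -> [293, 744]
  L2: h(293,744)=(293*31+744)%997=854 -> [854]
  root=854
After append 43 (leaves=[71, 86, 87, 41, 43]):
  L0: [71, 86, 87, 41, 43]
  L1: h(71,86)=(71*31+86)%997=293 h(87,41)=(87*31+41)%997=744 h(43,43)=(43*31+43)%997=379 -> [293, 744, 379]
  L2: h(293,744)=(293*31+744)%997=854 h(379,379)=(379*31+379)%997=164 -> [854, 164]
  L3: h(854,164)=(854*31+164)%997=716 -> [716]
  root=716

Answer: 71 293 900 854 716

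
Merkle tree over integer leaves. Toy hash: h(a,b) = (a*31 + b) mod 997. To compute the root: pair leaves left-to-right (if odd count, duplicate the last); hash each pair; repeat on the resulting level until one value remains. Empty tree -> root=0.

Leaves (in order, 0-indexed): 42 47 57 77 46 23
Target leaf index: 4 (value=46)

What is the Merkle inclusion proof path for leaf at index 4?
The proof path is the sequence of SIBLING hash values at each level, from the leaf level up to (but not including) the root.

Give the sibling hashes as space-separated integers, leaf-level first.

L0 (leaves): [42, 47, 57, 77, 46, 23], target index=4
L1: h(42,47)=(42*31+47)%997=352 [pair 0] h(57,77)=(57*31+77)%997=847 [pair 1] h(46,23)=(46*31+23)%997=452 [pair 2] -> [352, 847, 452]
  Sibling for proof at L0: 23
L2: h(352,847)=(352*31+847)%997=792 [pair 0] h(452,452)=(452*31+452)%997=506 [pair 1] -> [792, 506]
  Sibling for proof at L1: 452
L3: h(792,506)=(792*31+506)%997=133 [pair 0] -> [133]
  Sibling for proof at L2: 792
Root: 133
Proof path (sibling hashes from leaf to root): [23, 452, 792]

Answer: 23 452 792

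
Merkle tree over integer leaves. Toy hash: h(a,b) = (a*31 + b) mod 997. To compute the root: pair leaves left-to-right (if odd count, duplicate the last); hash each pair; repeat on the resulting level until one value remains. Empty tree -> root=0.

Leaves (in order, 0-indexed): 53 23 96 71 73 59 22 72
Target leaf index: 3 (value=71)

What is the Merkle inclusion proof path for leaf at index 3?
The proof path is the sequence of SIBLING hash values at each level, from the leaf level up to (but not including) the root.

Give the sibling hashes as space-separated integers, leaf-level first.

L0 (leaves): [53, 23, 96, 71, 73, 59, 22, 72], target index=3
L1: h(53,23)=(53*31+23)%997=669 [pair 0] h(96,71)=(96*31+71)%997=56 [pair 1] h(73,59)=(73*31+59)%997=328 [pair 2] h(22,72)=(22*31+72)%997=754 [pair 3] -> [669, 56, 328, 754]
  Sibling for proof at L0: 96
L2: h(669,56)=(669*31+56)%997=855 [pair 0] h(328,754)=(328*31+754)%997=952 [pair 1] -> [855, 952]
  Sibling for proof at L1: 669
L3: h(855,952)=(855*31+952)%997=538 [pair 0] -> [538]
  Sibling for proof at L2: 952
Root: 538
Proof path (sibling hashes from leaf to root): [96, 669, 952]

Answer: 96 669 952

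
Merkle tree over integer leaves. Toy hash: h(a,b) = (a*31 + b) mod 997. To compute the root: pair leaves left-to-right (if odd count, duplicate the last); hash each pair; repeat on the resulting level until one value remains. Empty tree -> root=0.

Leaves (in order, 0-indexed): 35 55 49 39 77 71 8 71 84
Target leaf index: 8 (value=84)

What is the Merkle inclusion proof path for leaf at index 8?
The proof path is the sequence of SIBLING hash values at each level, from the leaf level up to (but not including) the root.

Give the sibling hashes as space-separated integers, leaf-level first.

Answer: 84 694 274 27

Derivation:
L0 (leaves): [35, 55, 49, 39, 77, 71, 8, 71, 84], target index=8
L1: h(35,55)=(35*31+55)%997=143 [pair 0] h(49,39)=(49*31+39)%997=561 [pair 1] h(77,71)=(77*31+71)%997=464 [pair 2] h(8,71)=(8*31+71)%997=319 [pair 3] h(84,84)=(84*31+84)%997=694 [pair 4] -> [143, 561, 464, 319, 694]
  Sibling for proof at L0: 84
L2: h(143,561)=(143*31+561)%997=9 [pair 0] h(464,319)=(464*31+319)%997=745 [pair 1] h(694,694)=(694*31+694)%997=274 [pair 2] -> [9, 745, 274]
  Sibling for proof at L1: 694
L3: h(9,745)=(9*31+745)%997=27 [pair 0] h(274,274)=(274*31+274)%997=792 [pair 1] -> [27, 792]
  Sibling for proof at L2: 274
L4: h(27,792)=(27*31+792)%997=632 [pair 0] -> [632]
  Sibling for proof at L3: 27
Root: 632
Proof path (sibling hashes from leaf to root): [84, 694, 274, 27]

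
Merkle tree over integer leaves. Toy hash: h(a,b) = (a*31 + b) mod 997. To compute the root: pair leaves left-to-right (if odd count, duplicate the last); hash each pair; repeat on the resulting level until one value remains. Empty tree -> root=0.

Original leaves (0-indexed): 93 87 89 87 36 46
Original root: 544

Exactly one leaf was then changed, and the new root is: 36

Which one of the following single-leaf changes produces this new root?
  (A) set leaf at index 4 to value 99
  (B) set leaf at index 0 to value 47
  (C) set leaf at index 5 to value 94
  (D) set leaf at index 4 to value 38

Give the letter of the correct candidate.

Answer: B

Derivation:
Original leaves: [93, 87, 89, 87, 36, 46]
Target new root: 36
Try each candidate change and compute the resulting root:
Candidate A: set leaf[4] = 99 -> leaves = [93, 87, 89, 87, 99, 46]
  L0: [93, 87, 89, 87, 99, 46]
  L1: h(93,87)=(93*31+87)%997=976 h(89,87)=(89*31+87)%997=852 h(99,46)=(99*31+46)%997=124 -> [976, 852, 124]
  L2: h(976,852)=(976*31+852)%997=201 h(124,124)=(124*31+124)%997=977 -> [201, 977]
  L3: h(201,977)=(201*31+977)%997=229 -> [229]
  root = 229 != target 36
Candidate B: set leaf[0] = 47 -> leaves = [47, 87, 89, 87, 36, 46]
  L0: [47, 87, 89, 87, 36, 46]
  L1: h(47,87)=(47*31+87)%997=547 h(89,87)=(89*31+87)%997=852 h(36,46)=(36*31+46)%997=165 -> [547, 852, 165]
  L2: h(547,852)=(547*31+852)%997=860 h(165,165)=(165*31+165)%997=295 -> [860, 295]
  L3: h(860,295)=(860*31+295)%997=36 -> [36]
  root = 36 == target 36  ** MATCH **
Candidate C: set leaf[5] = 94 -> leaves = [93, 87, 89, 87, 36, 94]
  L0: [93, 87, 89, 87, 36, 94]
  L1: h(93,87)=(93*31+87)%997=976 h(89,87)=(89*31+87)%997=852 h(36,94)=(36*31+94)%997=213 -> [976, 852, 213]
  L2: h(976,852)=(976*31+852)%997=201 h(213,213)=(213*31+213)%997=834 -> [201, 834]
  L3: h(201,834)=(201*31+834)%997=86 -> [86]
  root = 86 != target 36
Candidate D: set leaf[4] = 38 -> leaves = [93, 87, 89, 87, 38, 46]
  L0: [93, 87, 89, 87, 38, 46]
  L1: h(93,87)=(93*31+87)%997=976 h(89,87)=(89*31+87)%997=852 h(38,46)=(38*31+46)%997=227 -> [976, 852, 227]
  L2: h(976,852)=(976*31+852)%997=201 h(227,227)=(227*31+227)%997=285 -> [201, 285]
  L3: h(201,285)=(201*31+285)%997=534 -> [534]
  root = 534 != target 36
Candidate B produces the target root.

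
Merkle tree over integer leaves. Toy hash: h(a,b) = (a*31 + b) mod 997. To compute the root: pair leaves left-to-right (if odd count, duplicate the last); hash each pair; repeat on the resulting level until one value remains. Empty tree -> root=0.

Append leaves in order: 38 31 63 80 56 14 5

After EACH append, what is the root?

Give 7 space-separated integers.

After append 38 (leaves=[38]):
  L0: [38]
  root=38
After append 31 (leaves=[38, 31]):
  L0: [38, 31]
  L1: h(38,31)=(38*31+31)%997=212 -> [212]
  root=212
After append 63 (leaves=[38, 31, 63]):
  L0: [38, 31, 63]
  L1: h(38,31)=(38*31+31)%997=212 h(63,63)=(63*31+63)%997=22 -> [212, 22]
  L2: h(212,22)=(212*31+22)%997=612 -> [612]
  root=612
After append 80 (leaves=[38, 31, 63, 80]):
  L0: [38, 31, 63, 80]
  L1: h(38,31)=(38*31+31)%997=212 h(63,80)=(63*31+80)%997=39 -> [212, 39]
  L2: h(212,39)=(212*31+39)%997=629 -> [629]
  root=629
After append 56 (leaves=[38, 31, 63, 80, 56]):
  L0: [38, 31, 63, 80, 56]
  L1: h(38,31)=(38*31+31)%997=212 h(63,80)=(63*31+80)%997=39 h(56,56)=(56*31+56)%997=795 -> [212, 39, 795]
  L2: h(212,39)=(212*31+39)%997=629 h(795,795)=(795*31+795)%997=515 -> [629, 515]
  L3: h(629,515)=(629*31+515)%997=74 -> [74]
  root=74
After append 14 (leaves=[38, 31, 63, 80, 56, 14]):
  L0: [38, 31, 63, 80, 56, 14]
  L1: h(38,31)=(38*31+31)%997=212 h(63,80)=(63*31+80)%997=39 h(56,14)=(56*31+14)%997=753 -> [212, 39, 753]
  L2: h(212,39)=(212*31+39)%997=629 h(753,753)=(753*31+753)%997=168 -> [629, 168]
  L3: h(629,168)=(629*31+168)%997=724 -> [724]
  root=724
After append 5 (leaves=[38, 31, 63, 80, 56, 14, 5]):
  L0: [38, 31, 63, 80, 56, 14, 5]
  L1: h(38,31)=(38*31+31)%997=212 h(63,80)=(63*31+80)%997=39 h(56,14)=(56*31+14)%997=753 h(5,5)=(5*31+5)%997=160 -> [212, 39, 753, 160]
  L2: h(212,39)=(212*31+39)%997=629 h(753,160)=(753*31+160)%997=572 -> [629, 572]
  L3: h(629,572)=(629*31+572)%997=131 -> [131]
  root=131

Answer: 38 212 612 629 74 724 131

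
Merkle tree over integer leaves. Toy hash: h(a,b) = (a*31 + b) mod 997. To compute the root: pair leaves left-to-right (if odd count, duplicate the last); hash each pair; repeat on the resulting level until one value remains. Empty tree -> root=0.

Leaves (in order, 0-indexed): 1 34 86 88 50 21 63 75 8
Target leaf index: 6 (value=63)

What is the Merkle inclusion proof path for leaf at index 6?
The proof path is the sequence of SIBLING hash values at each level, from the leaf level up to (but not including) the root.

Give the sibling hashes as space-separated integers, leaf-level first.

Answer: 75 574 781 930

Derivation:
L0 (leaves): [1, 34, 86, 88, 50, 21, 63, 75, 8], target index=6
L1: h(1,34)=(1*31+34)%997=65 [pair 0] h(86,88)=(86*31+88)%997=760 [pair 1] h(50,21)=(50*31+21)%997=574 [pair 2] h(63,75)=(63*31+75)%997=34 [pair 3] h(8,8)=(8*31+8)%997=256 [pair 4] -> [65, 760, 574, 34, 256]
  Sibling for proof at L0: 75
L2: h(65,760)=(65*31+760)%997=781 [pair 0] h(574,34)=(574*31+34)%997=879 [pair 1] h(256,256)=(256*31+256)%997=216 [pair 2] -> [781, 879, 216]
  Sibling for proof at L1: 574
L3: h(781,879)=(781*31+879)%997=165 [pair 0] h(216,216)=(216*31+216)%997=930 [pair 1] -> [165, 930]
  Sibling for proof at L2: 781
L4: h(165,930)=(165*31+930)%997=63 [pair 0] -> [63]
  Sibling for proof at L3: 930
Root: 63
Proof path (sibling hashes from leaf to root): [75, 574, 781, 930]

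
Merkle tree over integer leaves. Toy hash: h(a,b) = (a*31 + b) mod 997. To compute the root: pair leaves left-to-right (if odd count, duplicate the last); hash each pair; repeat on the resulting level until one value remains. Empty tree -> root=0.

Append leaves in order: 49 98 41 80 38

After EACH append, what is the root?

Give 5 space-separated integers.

Answer: 49 620 592 631 647

Derivation:
After append 49 (leaves=[49]):
  L0: [49]
  root=49
After append 98 (leaves=[49, 98]):
  L0: [49, 98]
  L1: h(49,98)=(49*31+98)%997=620 -> [620]
  root=620
After append 41 (leaves=[49, 98, 41]):
  L0: [49, 98, 41]
  L1: h(49,98)=(49*31+98)%997=620 h(41,41)=(41*31+41)%997=315 -> [620, 315]
  L2: h(620,315)=(620*31+315)%997=592 -> [592]
  root=592
After append 80 (leaves=[49, 98, 41, 80]):
  L0: [49, 98, 41, 80]
  L1: h(49,98)=(49*31+98)%997=620 h(41,80)=(41*31+80)%997=354 -> [620, 354]
  L2: h(620,354)=(620*31+354)%997=631 -> [631]
  root=631
After append 38 (leaves=[49, 98, 41, 80, 38]):
  L0: [49, 98, 41, 80, 38]
  L1: h(49,98)=(49*31+98)%997=620 h(41,80)=(41*31+80)%997=354 h(38,38)=(38*31+38)%997=219 -> [620, 354, 219]
  L2: h(620,354)=(620*31+354)%997=631 h(219,219)=(219*31+219)%997=29 -> [631, 29]
  L3: h(631,29)=(631*31+29)%997=647 -> [647]
  root=647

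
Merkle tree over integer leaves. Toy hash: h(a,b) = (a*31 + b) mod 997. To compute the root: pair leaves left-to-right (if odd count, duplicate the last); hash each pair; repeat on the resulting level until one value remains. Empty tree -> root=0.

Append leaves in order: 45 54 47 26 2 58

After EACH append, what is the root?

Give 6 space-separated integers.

After append 45 (leaves=[45]):
  L0: [45]
  root=45
After append 54 (leaves=[45, 54]):
  L0: [45, 54]
  L1: h(45,54)=(45*31+54)%997=452 -> [452]
  root=452
After append 47 (leaves=[45, 54, 47]):
  L0: [45, 54, 47]
  L1: h(45,54)=(45*31+54)%997=452 h(47,47)=(47*31+47)%997=507 -> [452, 507]
  L2: h(452,507)=(452*31+507)%997=561 -> [561]
  root=561
After append 26 (leaves=[45, 54, 47, 26]):
  L0: [45, 54, 47, 26]
  L1: h(45,54)=(45*31+54)%997=452 h(47,26)=(47*31+26)%997=486 -> [452, 486]
  L2: h(452,486)=(452*31+486)%997=540 -> [540]
  root=540
After append 2 (leaves=[45, 54, 47, 26, 2]):
  L0: [45, 54, 47, 26, 2]
  L1: h(45,54)=(45*31+54)%997=452 h(47,26)=(47*31+26)%997=486 h(2,2)=(2*31+2)%997=64 -> [452, 486, 64]
  L2: h(452,486)=(452*31+486)%997=540 h(64,64)=(64*31+64)%997=54 -> [540, 54]
  L3: h(540,54)=(540*31+54)%997=842 -> [842]
  root=842
After append 58 (leaves=[45, 54, 47, 26, 2, 58]):
  L0: [45, 54, 47, 26, 2, 58]
  L1: h(45,54)=(45*31+54)%997=452 h(47,26)=(47*31+26)%997=486 h(2,58)=(2*31+58)%997=120 -> [452, 486, 120]
  L2: h(452,486)=(452*31+486)%997=540 h(120,120)=(120*31+120)%997=849 -> [540, 849]
  L3: h(540,849)=(540*31+849)%997=640 -> [640]
  root=640

Answer: 45 452 561 540 842 640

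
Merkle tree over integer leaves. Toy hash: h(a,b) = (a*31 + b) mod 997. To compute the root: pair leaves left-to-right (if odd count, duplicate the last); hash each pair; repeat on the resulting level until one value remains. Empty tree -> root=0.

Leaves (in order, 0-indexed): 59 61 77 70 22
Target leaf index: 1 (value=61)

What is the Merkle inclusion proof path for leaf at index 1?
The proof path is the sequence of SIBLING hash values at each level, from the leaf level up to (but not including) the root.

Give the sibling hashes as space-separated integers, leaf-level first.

L0 (leaves): [59, 61, 77, 70, 22], target index=1
L1: h(59,61)=(59*31+61)%997=893 [pair 0] h(77,70)=(77*31+70)%997=463 [pair 1] h(22,22)=(22*31+22)%997=704 [pair 2] -> [893, 463, 704]
  Sibling for proof at L0: 59
L2: h(893,463)=(893*31+463)%997=230 [pair 0] h(704,704)=(704*31+704)%997=594 [pair 1] -> [230, 594]
  Sibling for proof at L1: 463
L3: h(230,594)=(230*31+594)%997=745 [pair 0] -> [745]
  Sibling for proof at L2: 594
Root: 745
Proof path (sibling hashes from leaf to root): [59, 463, 594]

Answer: 59 463 594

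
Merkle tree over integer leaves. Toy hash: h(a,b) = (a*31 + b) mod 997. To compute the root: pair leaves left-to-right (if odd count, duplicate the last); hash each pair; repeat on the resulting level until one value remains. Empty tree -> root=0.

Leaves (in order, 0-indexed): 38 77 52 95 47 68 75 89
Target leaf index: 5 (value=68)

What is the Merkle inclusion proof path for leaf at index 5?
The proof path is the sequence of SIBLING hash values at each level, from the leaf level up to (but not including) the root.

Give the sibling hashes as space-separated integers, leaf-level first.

L0 (leaves): [38, 77, 52, 95, 47, 68, 75, 89], target index=5
L1: h(38,77)=(38*31+77)%997=258 [pair 0] h(52,95)=(52*31+95)%997=710 [pair 1] h(47,68)=(47*31+68)%997=528 [pair 2] h(75,89)=(75*31+89)%997=420 [pair 3] -> [258, 710, 528, 420]
  Sibling for proof at L0: 47
L2: h(258,710)=(258*31+710)%997=732 [pair 0] h(528,420)=(528*31+420)%997=836 [pair 1] -> [732, 836]
  Sibling for proof at L1: 420
L3: h(732,836)=(732*31+836)%997=597 [pair 0] -> [597]
  Sibling for proof at L2: 732
Root: 597
Proof path (sibling hashes from leaf to root): [47, 420, 732]

Answer: 47 420 732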